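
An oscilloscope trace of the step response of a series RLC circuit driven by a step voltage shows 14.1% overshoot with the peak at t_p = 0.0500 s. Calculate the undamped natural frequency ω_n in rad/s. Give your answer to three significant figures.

The overshoot fixes ζ = −ln(OS)/√(π²+ln²(OS)) = 0.529.
From t_p = π/ω_d, ω_d = π/0.0500 = 62.8 rad/s, so ω_n = ω_d/√(1−ζ²) = 74.0 rad/s.

ω_n ≈ 74.0 rad/s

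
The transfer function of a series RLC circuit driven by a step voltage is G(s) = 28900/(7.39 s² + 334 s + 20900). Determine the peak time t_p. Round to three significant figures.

t_p ≈ 0.0653 s

Dividing through by 7.39: denominator becomes s² + 45.20 s + 2828.
So ω_n = √2828 = 53.2 rad/s and ζ = 45.20/(2·53.2) = 0.425.
ω_d = 53.2·√(1 − 0.425²) = 48.1 rad/s. t_p = π/ω_d = 0.0653 s.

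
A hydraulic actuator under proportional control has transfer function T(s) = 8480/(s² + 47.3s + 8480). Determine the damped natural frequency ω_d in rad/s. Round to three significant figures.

ω_n = √8480 = 92.1 rad/s; ζ = 47.3/(2·92.1) = 0.257.
ω_d = ω_n√(1−ζ²) = 89.0 rad/s.

ω_d ≈ 89.0 rad/s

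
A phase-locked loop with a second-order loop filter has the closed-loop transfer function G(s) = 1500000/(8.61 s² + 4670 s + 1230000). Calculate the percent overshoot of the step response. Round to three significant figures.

Dividing through by 8.61: denominator becomes s² + 542.4 s + 142900.
So ω_n = √142900 = 378 rad/s and ζ = 542.4/(2·378) = 0.718.
%OS = 100·exp(−πζ/√(1−ζ²)) = 3.93%.

%OS ≈ 3.93%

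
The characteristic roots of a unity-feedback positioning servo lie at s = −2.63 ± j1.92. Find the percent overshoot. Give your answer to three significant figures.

%OS ≈ 1.35%

|pole| = ω_n = √(2.63² + 1.92²) = 3.26 rad/s; ζ = cos θ = σ/ω_n = 0.808.
%OS = 100 e^{−πζ/√(1−ζ²)} with ζ = 0.808 gives 1.35%.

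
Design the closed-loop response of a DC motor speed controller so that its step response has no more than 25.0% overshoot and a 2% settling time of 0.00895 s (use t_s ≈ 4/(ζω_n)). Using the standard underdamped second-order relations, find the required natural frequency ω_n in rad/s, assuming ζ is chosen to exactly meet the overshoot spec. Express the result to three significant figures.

From %OS = 100·exp(−πζ/√(1−ζ²)), invert to get ζ = −ln(OS)/√(π² + ln²(OS)) with OS = 0.250.
−ln 0.250 = 1.386, so ζ = 1.386/√(π² + 1.922) = 0.404.
Then ω_n = 4/(ζ t_s) = 4/(0.404 × 0.00895) = 1110 rad/s.

ω_n ≈ 1110 rad/s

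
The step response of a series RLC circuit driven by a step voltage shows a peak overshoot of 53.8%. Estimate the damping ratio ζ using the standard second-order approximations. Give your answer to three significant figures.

ζ ≈ 0.194

ζ = −ln(OS)/√(π² + (ln OS)²). With OS = 0.538, ln OS = −0.6199 and ζ = 0.6199/3.202 = 0.194.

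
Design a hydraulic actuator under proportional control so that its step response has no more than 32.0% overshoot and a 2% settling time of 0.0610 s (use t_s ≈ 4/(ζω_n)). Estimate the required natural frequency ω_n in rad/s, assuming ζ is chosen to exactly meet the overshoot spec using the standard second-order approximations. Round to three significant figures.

ζ = −ln(OS)/√(π² + (ln OS)²). With OS = 0.320, ln OS = −1.139 and ζ = 1.139/3.342 = 0.341.
Then ω_n = 4/(ζ t_s) = 4/(0.341 × 0.0610) = 192 rad/s.

ω_n ≈ 192 rad/s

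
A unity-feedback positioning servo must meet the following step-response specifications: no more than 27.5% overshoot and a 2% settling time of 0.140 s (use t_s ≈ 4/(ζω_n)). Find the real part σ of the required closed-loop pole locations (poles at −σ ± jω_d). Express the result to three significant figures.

σ ≈ 28.6

The settling-time spec alone fixes σ = ζω_n = 4/t_s = 4/0.140 = 28.6.
(Overshoot then fixes ζ = 0.380 and hence ω_d = σ·√(1−ζ²)/ζ = 69.5 rad/s.)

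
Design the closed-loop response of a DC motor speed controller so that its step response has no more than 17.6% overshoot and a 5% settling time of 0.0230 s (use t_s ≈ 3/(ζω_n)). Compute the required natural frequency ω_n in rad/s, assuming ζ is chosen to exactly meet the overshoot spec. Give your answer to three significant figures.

ω_n ≈ 270 rad/s

ζ = −ln(OS)/√(π² + (ln OS)²). With OS = 0.176, ln OS = −1.737 and ζ = 1.737/3.590 = 0.484.
From t_s ≈ 3/(ζω_n): ω_n = 3/(ζ·t_s) = 3/(0.484·0.0230) = 270 rad/s.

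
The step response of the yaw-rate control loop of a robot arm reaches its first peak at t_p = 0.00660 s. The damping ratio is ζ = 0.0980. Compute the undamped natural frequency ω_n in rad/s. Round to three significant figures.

ω_n ≈ 478 rad/s

Peak time t_p = π/ω_d, so ω_d = π/t_p = π/0.00660 = 476 rad/s.
ω_n = ω_d/√(1−ζ²) = 476/√0.990 = 478 rad/s.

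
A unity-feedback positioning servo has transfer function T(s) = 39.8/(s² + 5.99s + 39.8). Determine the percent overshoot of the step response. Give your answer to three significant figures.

%OS ≈ 18.4%

Comparing the denominator to s² + 2ζω_n s + ω_n²: ω_n = √39.8 = 6.31 rad/s, and 2ζω_n = 5.99 so ζ = 5.99/(2·6.31) = 0.475.
%OS = 100·exp(−πζ/√(1−ζ²)) = 18.4%.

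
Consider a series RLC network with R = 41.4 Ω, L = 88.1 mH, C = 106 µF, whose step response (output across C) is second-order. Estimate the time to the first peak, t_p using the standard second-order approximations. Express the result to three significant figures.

t_p ≈ 0.0138 s

For a series RLC circuit (capacitor voltage as output), ω_n = 1/√(LC) = 1/√(88.1 mH · 106 µF) = 327 rad/s.
ζ = (R/2)·√(C/L) = (41.4/2)·√(106 µF/88.1 mH) = 0.718.
The damped frequency ω_d = ω_n√(1−ζ²) = 228 rad/s. t_p = π/ω_d = 0.0138 s.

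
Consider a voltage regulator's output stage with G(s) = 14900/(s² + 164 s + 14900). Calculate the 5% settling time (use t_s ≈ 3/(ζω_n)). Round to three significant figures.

t_s ≈ 0.0366 s

Comparing the denominator to s² + 2ζω_n s + ω_n²: ω_n = √14900 = 122 rad/s, and 2ζω_n = 164 so ζ = 164/(2·122) = 0.672.
t_s ≈ 3/(ζω_n) = 3/(0.672·122) = 0.0366 s.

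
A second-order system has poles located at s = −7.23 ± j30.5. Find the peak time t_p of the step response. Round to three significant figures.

t_p = π/ω_d with ω_d = 30.5 (the imaginary part), so t_p = 0.103 s.

t_p ≈ 0.103 s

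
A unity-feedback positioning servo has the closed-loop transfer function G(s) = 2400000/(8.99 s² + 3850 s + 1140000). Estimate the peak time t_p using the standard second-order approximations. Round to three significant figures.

Dividing through by 8.99: denominator becomes s² + 428.3 s + 126800.
So ω_n = √126800 = 356 rad/s and ζ = 428.3/(2·356) = 0.601.
ω_d = 356·√(1 − 0.601²) = 285 rad/s. t_p = π/ω_d = 0.0110 s.

t_p ≈ 0.0110 s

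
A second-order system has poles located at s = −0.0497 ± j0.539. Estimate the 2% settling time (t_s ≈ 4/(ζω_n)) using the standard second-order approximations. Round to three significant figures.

For poles at −σ ± jω_d, ζω_n = σ = 0.0497, so t_s ≈ 4/σ = 80.5 s.

t_s ≈ 80.5 s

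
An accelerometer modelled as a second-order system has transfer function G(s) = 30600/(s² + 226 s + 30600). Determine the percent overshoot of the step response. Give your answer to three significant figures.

Matching coefficients with s² + 2ζω_n s + ω_n² gives ω_n² = 30600 ⇒ ω_n = 175 rad/s, and ζ = 226/(2ω_n) = 0.646.
Overshoot: exp(−π·0.646/√(1−0.646²)) = 0.0701, i.e. 7.01%.

%OS ≈ 7.01%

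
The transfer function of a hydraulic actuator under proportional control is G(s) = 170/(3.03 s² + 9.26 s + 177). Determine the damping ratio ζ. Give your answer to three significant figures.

Dividing through by 3.03: denominator becomes s² + 3.056 s + 58.42.
So ω_n = √58.42 = 7.64 rad/s and ζ = 3.056/(2·7.64) = 0.200.

ζ ≈ 0.200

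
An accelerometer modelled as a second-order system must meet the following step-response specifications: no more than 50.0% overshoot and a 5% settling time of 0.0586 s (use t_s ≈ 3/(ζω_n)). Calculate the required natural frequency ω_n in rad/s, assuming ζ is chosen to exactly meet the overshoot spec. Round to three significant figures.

ω_n ≈ 238 rad/s

ζ = −ln(OS)/√(π² + (ln OS)²). With OS = 0.500, ln OS = −0.6931 and ζ = 0.6931/3.217 = 0.215.
From t_s ≈ 3/(ζω_n): ω_n = 3/(ζ·t_s) = 3/(0.215·0.0586) = 238 rad/s.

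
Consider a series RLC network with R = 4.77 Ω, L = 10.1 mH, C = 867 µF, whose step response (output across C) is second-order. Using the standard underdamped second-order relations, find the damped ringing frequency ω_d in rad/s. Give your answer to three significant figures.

ω_d ≈ 242 rad/s

For a series RLC circuit (capacitor voltage as output), ω_n = 1/√(LC) = 1/√(10.1 mH · 867 µF) = 338 rad/s.
ζ = (R/2)·√(C/L) = (4.77/2)·√(867 µF/10.1 mH) = 0.699.
The damped frequency ω_d = ω_n√(1−ζ²) = 242 rad/s.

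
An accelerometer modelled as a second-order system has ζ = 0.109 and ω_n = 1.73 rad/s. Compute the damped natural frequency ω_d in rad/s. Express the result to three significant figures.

ω_d = ω_n√(1−ζ²) = 1.73·√0.988 = 1.72 rad/s.

ω_d ≈ 1.72 rad/s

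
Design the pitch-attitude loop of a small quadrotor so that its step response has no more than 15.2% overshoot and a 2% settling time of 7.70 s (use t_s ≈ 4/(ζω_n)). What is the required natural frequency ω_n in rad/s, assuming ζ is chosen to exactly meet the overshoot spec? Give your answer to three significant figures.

ω_n ≈ 1.01 rad/s

Inverting the overshoot relation: ζ = |ln 0.152|/√(π² + ln²0.152) = 0.514.
Then ω_n = 4/(ζ t_s) = 4/(0.514 × 7.70) = 1.01 rad/s.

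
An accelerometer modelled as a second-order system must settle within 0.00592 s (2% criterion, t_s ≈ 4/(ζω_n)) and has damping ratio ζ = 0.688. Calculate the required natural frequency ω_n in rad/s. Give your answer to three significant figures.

Rearranging t_s ≈ 4/(ζω_n) gives ω_n = 4/(ζ·t_s) = 4/(0.688 × 0.00592) = 982 rad/s.

ω_n ≈ 982 rad/s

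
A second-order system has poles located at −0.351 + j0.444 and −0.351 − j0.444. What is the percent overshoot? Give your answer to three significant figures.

%OS ≈ 8.34%

With σ = 0.351, ω_d = 0.444: ω_n = √(σ²+ω_d²) = 0.566 rad/s, ζ = σ/ω_n = 0.620.
Overshoot: exp(−π·0.620/√(1−0.620²)) = 0.0834, i.e. 8.34%.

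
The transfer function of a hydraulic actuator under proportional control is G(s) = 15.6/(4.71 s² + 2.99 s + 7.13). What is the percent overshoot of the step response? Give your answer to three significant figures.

Dividing through by 4.71: denominator becomes s² + 0.6348 s + 1.514.
So ω_n = √1.514 = 1.23 rad/s and ζ = 0.6348/(2·1.23) = 0.258.
Overshoot: exp(−π·0.258/√(1−0.258²)) = 0.432, i.e. 43.2%.

%OS ≈ 43.2%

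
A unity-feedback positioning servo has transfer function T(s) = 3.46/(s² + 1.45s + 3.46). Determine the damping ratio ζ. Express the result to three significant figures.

ω_n = √3.46 = 1.86 rad/s; ζ = 1.45/(2·1.86) = 0.390.

ζ ≈ 0.390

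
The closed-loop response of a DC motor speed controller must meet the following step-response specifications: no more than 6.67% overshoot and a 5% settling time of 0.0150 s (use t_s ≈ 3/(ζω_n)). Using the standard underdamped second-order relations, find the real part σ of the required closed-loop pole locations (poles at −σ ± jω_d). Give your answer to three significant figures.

The settling-time spec alone fixes σ = ζω_n = 3/t_s = 3/0.0150 = 200.
(Overshoot then fixes ζ = 0.653 and hence ω_d = σ·√(1−ζ²)/ζ = 232 rad/s.)

σ ≈ 200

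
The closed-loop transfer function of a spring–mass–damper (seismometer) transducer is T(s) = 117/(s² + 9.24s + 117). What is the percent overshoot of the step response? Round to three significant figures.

Matching coefficients with s² + 2ζω_n s + ω_n² gives ω_n² = 117 ⇒ ω_n = 10.8 rad/s, and ζ = 9.24/(2ω_n) = 0.427.
%OS = 100·exp(−πζ/√(1−ζ²)) = 22.7%.

%OS ≈ 22.7%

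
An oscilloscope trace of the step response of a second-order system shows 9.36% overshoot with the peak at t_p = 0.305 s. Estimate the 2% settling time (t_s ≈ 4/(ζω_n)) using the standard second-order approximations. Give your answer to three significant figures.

t_s ≈ 0.515 s

From the overshoot, ζ = −ln(OS)/√(π²+ln²(OS)) = 0.602.
t_p = π/ω_d ⇒ ω_d = 10.3 rad/s; then ω_n = ω_d/√(1−ζ²) = 12.9 rad/s.
t_s ≈ 4/(ζω_n) = 4/(0.602·12.9) = 0.515 s.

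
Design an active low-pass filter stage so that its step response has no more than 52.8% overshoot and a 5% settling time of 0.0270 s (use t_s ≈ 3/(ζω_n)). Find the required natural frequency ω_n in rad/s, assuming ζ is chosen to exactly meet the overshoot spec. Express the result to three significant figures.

ζ = −ln(OS)/√(π² + (ln OS)²). With OS = 0.528, ln OS = −0.6387 and ζ = 0.6387/3.206 = 0.199.
Then ω_n = 3/(ζ t_s) = 3/(0.199 × 0.0270) = 558 rad/s.

ω_n ≈ 558 rad/s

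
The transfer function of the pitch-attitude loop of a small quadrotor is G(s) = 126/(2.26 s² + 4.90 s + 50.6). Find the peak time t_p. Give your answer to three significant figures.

Dividing through by 2.26: denominator becomes s² + 2.168 s + 22.39.
So ω_n = √22.39 = 4.73 rad/s and ζ = 2.168/(2·4.73) = 0.229.
The damped frequency ω_d = ω_n√(1−ζ²) = 4.61 rad/s. t_p = π/ω_d = 0.682 s.

t_p ≈ 0.682 s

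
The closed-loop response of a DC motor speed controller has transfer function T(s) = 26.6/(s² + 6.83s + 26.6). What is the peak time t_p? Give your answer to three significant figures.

ω_n = √26.6 = 5.16 rad/s; ζ = 6.83/(2·5.16) = 0.662.
ω_d = ω_n√(1−ζ²) = 3.86 rad/s. Then t_p = π/ω_d = 0.813 s.

t_p ≈ 0.813 s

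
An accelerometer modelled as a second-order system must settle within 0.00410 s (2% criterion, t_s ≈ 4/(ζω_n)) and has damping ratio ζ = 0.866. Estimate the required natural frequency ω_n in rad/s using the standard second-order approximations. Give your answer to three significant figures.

Rearranging t_s ≈ 4/(ζω_n) gives ω_n = 4/(ζ·t_s) = 4/(0.866 × 0.00410) = 1130 rad/s.

ω_n ≈ 1130 rad/s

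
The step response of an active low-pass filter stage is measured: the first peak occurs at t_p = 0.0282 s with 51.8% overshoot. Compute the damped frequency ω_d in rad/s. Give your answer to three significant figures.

t_p = π/ω_d, so ω_d = π/0.0282 = 111 rad/s.

ω_d ≈ 111 rad/s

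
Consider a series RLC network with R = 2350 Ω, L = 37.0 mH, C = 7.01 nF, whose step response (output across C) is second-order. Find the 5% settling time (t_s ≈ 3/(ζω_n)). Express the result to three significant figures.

t_s ≈ 0.0000945 s

For a series RLC circuit (capacitor voltage as output), ω_n = 1/√(LC) = 1/√(37.0 mH · 7.01 nF) = 62100 rad/s.
ζ = (R/2)·√(C/L) = (2350/2)·√(7.01 nF/37.0 mH) = 0.511.
t_s ≈ 3/(ζω_n) = 0.0000945 s.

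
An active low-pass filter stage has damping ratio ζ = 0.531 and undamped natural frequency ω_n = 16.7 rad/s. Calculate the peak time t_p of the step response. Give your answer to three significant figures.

t_p ≈ 0.222 s

The damped frequency is ω_d = ω_n√(1−ζ²) = 16.7·√(1−0.282) = 14.2 rad/s.
Peak time t_p = π/ω_d = π/14.2 = 0.222 s.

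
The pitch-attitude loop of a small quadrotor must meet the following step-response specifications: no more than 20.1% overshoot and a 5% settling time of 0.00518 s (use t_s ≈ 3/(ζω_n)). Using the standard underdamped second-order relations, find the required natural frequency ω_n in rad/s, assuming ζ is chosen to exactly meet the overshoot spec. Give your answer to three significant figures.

ω_n ≈ 1270 rad/s

ζ = −ln(OS)/√(π² + (ln OS)²). With OS = 0.201, ln OS = −1.604 and ζ = 1.604/3.528 = 0.455.
From t_s ≈ 3/(ζω_n): ω_n = 3/(ζ·t_s) = 3/(0.455·0.00518) = 1270 rad/s.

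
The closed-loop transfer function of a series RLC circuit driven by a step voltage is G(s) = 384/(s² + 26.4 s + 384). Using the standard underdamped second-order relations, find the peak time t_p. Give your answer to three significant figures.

Comparing the denominator to s² + 2ζω_n s + ω_n²: ω_n = √384 = 19.6 rad/s, and 2ζω_n = 26.4 so ζ = 26.4/(2·19.6) = 0.674.
The damped frequency ω_d = ω_n√(1−ζ²) = 14.5 rad/s. Then t_p = π/ω_d = 0.217 s.

t_p ≈ 0.217 s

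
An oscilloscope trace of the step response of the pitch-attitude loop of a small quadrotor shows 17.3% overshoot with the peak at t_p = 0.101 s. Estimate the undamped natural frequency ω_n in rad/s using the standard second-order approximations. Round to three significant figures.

ω_n ≈ 35.6 rad/s

The overshoot fixes ζ = −ln(OS)/√(π²+ln²(OS)) = 0.488.
From t_p = π/ω_d, ω_d = π/0.101 = 31.1 rad/s, so ω_n = ω_d/√(1−ζ²) = 35.6 rad/s.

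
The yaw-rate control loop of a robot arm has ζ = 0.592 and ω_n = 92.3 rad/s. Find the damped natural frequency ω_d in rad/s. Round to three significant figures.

ω_d = ω_n√(1−ζ²) = 92.3·√0.650 = 74.4 rad/s.

ω_d ≈ 74.4 rad/s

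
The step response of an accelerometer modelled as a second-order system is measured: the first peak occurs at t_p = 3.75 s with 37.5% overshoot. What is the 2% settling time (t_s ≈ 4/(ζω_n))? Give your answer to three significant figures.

The overshoot fixes ζ = −ln(OS)/√(π²+ln²(OS)) = 0.298.
t_p = π/ω_d ⇒ ω_d = 0.838 rad/s; then ω_n = ω_d/√(1−ζ²) = 0.878 rad/s.
t_s ≈ 4/(ζω_n) = 4/(0.298·0.878) = 15.3 s.

t_s ≈ 15.3 s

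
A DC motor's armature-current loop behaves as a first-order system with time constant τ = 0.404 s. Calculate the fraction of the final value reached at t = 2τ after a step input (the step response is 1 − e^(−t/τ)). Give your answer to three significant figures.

y(t)/y_∞ = 1 − e^(−t/τ) = 1 − e^(−2) = 1 − e^(−2.00) = 0.865.

y/y_∞ ≈ 0.865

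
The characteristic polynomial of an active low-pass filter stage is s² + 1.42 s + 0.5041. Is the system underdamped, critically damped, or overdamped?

a² − 4b = 1.42² − 4·0.5041 = 0 (repeated real root); the system is critically damped.

critically damped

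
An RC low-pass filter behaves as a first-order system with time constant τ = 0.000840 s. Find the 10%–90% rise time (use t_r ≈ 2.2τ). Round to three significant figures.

t_r ≈ 2.2τ = 0.00185 s.

t_r ≈ 0.00185 s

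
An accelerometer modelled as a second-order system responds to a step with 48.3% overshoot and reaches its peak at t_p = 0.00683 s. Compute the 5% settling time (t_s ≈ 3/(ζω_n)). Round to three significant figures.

t_s ≈ 0.0282 s

ζ from %OS: ζ = |ln 0.483|/√(π²+ln²0.483) = 0.226.
From t_p = π/ω_d, ω_d = π/0.00683 = 460 rad/s, so ω_n = ω_d/√(1−ζ²) = 472 rad/s.
t_s ≈ 3/(ζω_n) = 3/(0.226·472) = 0.0282 s.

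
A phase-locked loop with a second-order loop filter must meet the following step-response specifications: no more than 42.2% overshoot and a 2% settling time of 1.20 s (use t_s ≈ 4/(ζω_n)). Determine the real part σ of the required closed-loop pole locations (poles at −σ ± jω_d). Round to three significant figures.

σ ≈ 3.33

The settling-time spec alone fixes σ = ζω_n = 4/t_s = 4/1.20 = 3.33.
(Overshoot then fixes ζ = 0.265 and hence ω_d = σ·√(1−ζ²)/ζ = 12.1 rad/s.)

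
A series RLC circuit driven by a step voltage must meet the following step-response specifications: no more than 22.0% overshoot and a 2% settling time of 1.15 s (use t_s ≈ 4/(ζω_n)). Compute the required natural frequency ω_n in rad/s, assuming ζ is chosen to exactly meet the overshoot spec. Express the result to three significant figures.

ω_n ≈ 8.01 rad/s

From %OS = 100·exp(−πζ/√(1−ζ²)), invert to get ζ = −ln(OS)/√(π² + ln²(OS)) with OS = 0.220.
−ln 0.220 = 1.514, so ζ = 1.514/√(π² + 2.293) = 0.434.
From t_s ≈ 4/(ζω_n): ω_n = 4/(ζ·t_s) = 4/(0.434·1.15) = 8.01 rad/s.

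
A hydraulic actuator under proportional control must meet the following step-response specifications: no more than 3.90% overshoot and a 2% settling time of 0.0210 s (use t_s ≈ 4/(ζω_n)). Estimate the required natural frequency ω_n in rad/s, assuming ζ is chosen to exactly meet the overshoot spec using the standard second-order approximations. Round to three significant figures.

Inverting the overshoot relation: ζ = |ln 0.0390|/√(π² + ln²0.0390) = 0.718.
Then ω_n = 4/(ζ t_s) = 4/(0.718 × 0.0210) = 265 rad/s.

ω_n ≈ 265 rad/s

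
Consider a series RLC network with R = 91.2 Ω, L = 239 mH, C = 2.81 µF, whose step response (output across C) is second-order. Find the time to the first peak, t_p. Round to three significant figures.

For a series RLC circuit (capacitor voltage as output), ω_n = 1/√(LC) = 1/√(239 mH · 2.81 µF) = 1220 rad/s.
ζ = (R/2)·√(C/L) = (91.2/2)·√(2.81 µF/239 mH) = 0.156.
The damped frequency ω_d = ω_n√(1−ζ²) = 1210 rad/s. t_p = π/ω_d = 0.00261 s.

t_p ≈ 0.00261 s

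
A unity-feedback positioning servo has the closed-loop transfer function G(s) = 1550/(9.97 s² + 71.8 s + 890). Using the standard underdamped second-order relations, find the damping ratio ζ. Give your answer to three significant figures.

ζ ≈ 0.381

Dividing through by 9.97: denominator becomes s² + 7.202 s + 89.27.
So ω_n = √89.27 = 9.45 rad/s and ζ = 7.202/(2·9.45) = 0.381.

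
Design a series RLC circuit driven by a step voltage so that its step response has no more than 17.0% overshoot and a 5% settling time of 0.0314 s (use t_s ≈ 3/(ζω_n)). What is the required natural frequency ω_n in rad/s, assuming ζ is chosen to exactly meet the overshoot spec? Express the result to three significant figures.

From %OS = 100·exp(−πζ/√(1−ζ²)), invert to get ζ = −ln(OS)/√(π² + ln²(OS)) with OS = 0.170.
−ln 0.170 = 1.772, so ζ = 1.772/√(π² + 3.140) = 0.491.
Then ω_n = 3/(ζ t_s) = 3/(0.491 × 0.0314) = 194 rad/s.

ω_n ≈ 194 rad/s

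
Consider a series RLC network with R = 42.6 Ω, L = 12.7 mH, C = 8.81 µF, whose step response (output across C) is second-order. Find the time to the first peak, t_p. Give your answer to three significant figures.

For a series RLC circuit (capacitor voltage as output), ω_n = 1/√(LC) = 1/√(12.7 mH · 8.81 µF) = 2990 rad/s.
ζ = (R/2)·√(C/L) = (42.6/2)·√(8.81 µF/12.7 mH) = 0.561.
ω_d = 2990·√(1 − 0.561²) = 2470 rad/s. t_p = π/ω_d = 0.00127 s.

t_p ≈ 0.00127 s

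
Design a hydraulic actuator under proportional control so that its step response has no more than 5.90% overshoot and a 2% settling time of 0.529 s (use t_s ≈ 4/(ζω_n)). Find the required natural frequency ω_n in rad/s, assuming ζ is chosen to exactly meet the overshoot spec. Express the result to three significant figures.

Inverting the overshoot relation: ζ = |ln 0.0590|/√(π² + ln²0.0590) = 0.669.
Then ω_n = 4/(ζ t_s) = 4/(0.669 × 0.529) = 11.3 rad/s.

ω_n ≈ 11.3 rad/s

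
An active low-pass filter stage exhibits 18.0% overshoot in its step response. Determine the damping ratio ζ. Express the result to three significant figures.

ζ ≈ 0.479

Inverting the overshoot relation: ζ = |ln 0.180|/√(π² + ln²0.180) = 0.479.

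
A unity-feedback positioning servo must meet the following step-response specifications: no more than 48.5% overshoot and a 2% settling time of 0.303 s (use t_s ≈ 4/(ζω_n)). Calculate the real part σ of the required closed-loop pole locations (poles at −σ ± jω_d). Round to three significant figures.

σ ≈ 13.2

The settling-time spec alone fixes σ = ζω_n = 4/t_s = 4/0.303 = 13.2.
(Overshoot then fixes ζ = 0.224 and hence ω_d = σ·√(1−ζ²)/ζ = 57.3 rad/s.)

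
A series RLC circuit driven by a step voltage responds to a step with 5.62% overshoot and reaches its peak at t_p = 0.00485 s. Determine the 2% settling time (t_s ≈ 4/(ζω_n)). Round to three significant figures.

t_s ≈ 0.00674 s

ζ from %OS: ζ = |ln 0.0562|/√(π²+ln²0.0562) = 0.676.
From t_p = π/ω_d, ω_d = π/0.00485 = 648 rad/s, so ω_n = ω_d/√(1−ζ²) = 879 rad/s.
t_s ≈ 4/(ζω_n) = 4/(0.676·879) = 0.00674 s.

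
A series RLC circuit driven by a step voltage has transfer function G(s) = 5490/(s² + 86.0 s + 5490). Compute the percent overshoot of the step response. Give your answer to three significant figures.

%OS ≈ 10.7%

ω_n = √5490 = 74.1 rad/s; ζ = 86.0/(2·74.1) = 0.580.
%OS = 100 e^{−πζ/√(1−ζ²)} with ζ = 0.580 gives 10.7%.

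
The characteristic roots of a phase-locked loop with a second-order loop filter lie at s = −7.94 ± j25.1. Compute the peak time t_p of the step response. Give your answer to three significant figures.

t_p ≈ 0.125 s

t_p = π/ω_d with ω_d = 25.1 (the imaginary part), so t_p = 0.125 s.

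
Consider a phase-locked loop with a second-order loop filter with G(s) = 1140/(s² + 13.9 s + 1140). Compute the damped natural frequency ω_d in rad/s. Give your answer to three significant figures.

Matching coefficients with s² + 2ζω_n s + ω_n² gives ω_n² = 1140 ⇒ ω_n = 33.8 rad/s, and ζ = 13.9/(2ω_n) = 0.206.
The damped frequency ω_d = ω_n√(1−ζ²) = 33.0 rad/s.

ω_d ≈ 33.0 rad/s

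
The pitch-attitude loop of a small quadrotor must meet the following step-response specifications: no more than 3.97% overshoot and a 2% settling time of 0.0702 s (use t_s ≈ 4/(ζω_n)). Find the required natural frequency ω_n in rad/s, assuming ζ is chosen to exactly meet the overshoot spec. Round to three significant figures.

ω_n ≈ 79.5 rad/s

From %OS = 100·exp(−πζ/√(1−ζ²)), invert to get ζ = −ln(OS)/√(π² + ln²(OS)) with OS = 0.0397.
−ln 0.0397 = 3.226, so ζ = 3.226/√(π² + 10.41) = 0.716.
Then ω_n = 4/(ζ t_s) = 4/(0.716 × 0.0702) = 79.5 rad/s.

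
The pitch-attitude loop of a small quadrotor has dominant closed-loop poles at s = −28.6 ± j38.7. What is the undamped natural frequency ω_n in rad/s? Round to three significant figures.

|pole| = ω_n = √(28.6² + 38.7²) = 48.1 rad/s; ζ = cos θ = σ/ω_n = 0.594.

ω_n ≈ 48.1 rad/s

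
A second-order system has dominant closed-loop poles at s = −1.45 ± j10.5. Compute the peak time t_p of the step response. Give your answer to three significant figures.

t_p = π/ω_d with ω_d = 10.5 (the imaginary part), so t_p = 0.299 s.

t_p ≈ 0.299 s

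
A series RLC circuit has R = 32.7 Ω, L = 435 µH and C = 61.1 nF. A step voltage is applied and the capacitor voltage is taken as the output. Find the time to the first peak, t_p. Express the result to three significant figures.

t_p ≈ 0.0000165 s

For a series RLC circuit (capacitor voltage as output), ω_n = 1/√(LC) = 1/√(435 µH · 61.1 nF) = 194000 rad/s.
ζ = (R/2)·√(C/L) = (32.7/2)·√(61.1 nF/435 µH) = 0.194.
ω_d = 194000·√(1 − 0.194²) = 190000 rad/s. t_p = π/ω_d = 0.0000165 s.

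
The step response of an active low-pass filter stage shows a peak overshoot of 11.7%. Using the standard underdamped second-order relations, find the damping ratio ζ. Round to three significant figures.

ζ ≈ 0.564

From %OS = 100·exp(−πζ/√(1−ζ²)), invert to get ζ = −ln(OS)/√(π² + ln²(OS)) with OS = 0.117.
−ln 0.117 = 2.146, so ζ = 2.146/√(π² + 4.604) = 0.564.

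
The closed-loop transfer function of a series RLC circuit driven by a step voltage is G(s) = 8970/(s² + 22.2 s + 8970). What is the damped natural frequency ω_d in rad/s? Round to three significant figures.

ω_n = √8970 = 94.7 rad/s; ζ = 22.2/(2·94.7) = 0.117.
ω_d = 94.7·√(1 − 0.117²) = 94.1 rad/s.

ω_d ≈ 94.1 rad/s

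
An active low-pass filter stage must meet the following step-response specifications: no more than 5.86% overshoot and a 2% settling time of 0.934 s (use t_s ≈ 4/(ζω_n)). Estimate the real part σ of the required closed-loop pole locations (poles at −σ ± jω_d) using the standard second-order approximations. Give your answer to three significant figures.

σ ≈ 4.28

The settling-time spec alone fixes σ = ζω_n = 4/t_s = 4/0.934 = 4.28.
(Overshoot then fixes ζ = 0.670 and hence ω_d = σ·√(1−ζ²)/ζ = 4.74 rad/s.)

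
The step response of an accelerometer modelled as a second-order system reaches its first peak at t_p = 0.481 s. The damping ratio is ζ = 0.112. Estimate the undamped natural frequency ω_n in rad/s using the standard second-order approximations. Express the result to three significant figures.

Peak time t_p = π/ω_d, so ω_d = π/t_p = π/0.481 = 6.53 rad/s.
ω_n = ω_d/√(1−ζ²) = 6.53/√0.987 = 6.57 rad/s.

ω_n ≈ 6.57 rad/s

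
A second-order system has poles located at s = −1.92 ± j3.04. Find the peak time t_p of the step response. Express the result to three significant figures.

t_p = π/ω_d with ω_d = 3.04 (the imaginary part), so t_p = 1.03 s.

t_p ≈ 1.03 s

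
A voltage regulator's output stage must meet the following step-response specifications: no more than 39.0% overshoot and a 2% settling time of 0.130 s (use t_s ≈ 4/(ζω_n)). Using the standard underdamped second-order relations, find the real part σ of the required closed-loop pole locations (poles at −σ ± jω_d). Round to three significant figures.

σ ≈ 30.8

The settling-time spec alone fixes σ = ζω_n = 4/t_s = 4/0.130 = 30.8.
(Overshoot then fixes ζ = 0.287 and hence ω_d = σ·√(1−ζ²)/ζ = 103 rad/s.)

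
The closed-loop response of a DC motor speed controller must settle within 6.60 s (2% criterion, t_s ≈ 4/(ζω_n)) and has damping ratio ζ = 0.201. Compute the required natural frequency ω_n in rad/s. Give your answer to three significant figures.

ω_n ≈ 3.02 rad/s

Rearranging t_s ≈ 4/(ζω_n) gives ω_n = 4/(ζ·t_s) = 4/(0.201 × 6.60) = 3.02 rad/s.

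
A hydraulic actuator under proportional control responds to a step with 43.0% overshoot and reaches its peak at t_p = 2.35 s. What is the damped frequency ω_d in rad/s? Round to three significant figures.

t_p = π/ω_d, so ω_d = π/2.35 = 1.34 rad/s.

ω_d ≈ 1.34 rad/s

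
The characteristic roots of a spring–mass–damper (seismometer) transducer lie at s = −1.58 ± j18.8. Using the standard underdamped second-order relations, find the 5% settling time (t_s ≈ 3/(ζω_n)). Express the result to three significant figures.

t_s ≈ 1.90 s

For poles at −σ ± jω_d, ζω_n = σ = 1.58, so t_s ≈ 3/σ = 1.90 s.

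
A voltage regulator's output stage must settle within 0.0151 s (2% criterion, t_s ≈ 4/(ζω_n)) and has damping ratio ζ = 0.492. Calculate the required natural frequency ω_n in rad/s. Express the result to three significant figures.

Rearranging t_s ≈ 4/(ζω_n) gives ω_n = 4/(ζ·t_s) = 4/(0.492 × 0.0151) = 538 rad/s.

ω_n ≈ 538 rad/s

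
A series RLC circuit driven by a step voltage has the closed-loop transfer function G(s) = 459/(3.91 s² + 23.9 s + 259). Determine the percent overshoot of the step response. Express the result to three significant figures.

Dividing through by 3.91: denominator becomes s² + 6.113 s + 66.24.
So ω_n = √66.24 = 8.14 rad/s and ζ = 6.113/(2·8.14) = 0.376.
%OS = 100 e^{−πζ/√(1−ζ²)} with ζ = 0.376 gives 28.0%.

%OS ≈ 28.0%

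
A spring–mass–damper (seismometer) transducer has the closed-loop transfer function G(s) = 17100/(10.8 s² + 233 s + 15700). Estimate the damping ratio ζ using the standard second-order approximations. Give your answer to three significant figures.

ζ ≈ 0.283

Dividing through by 10.8: denominator becomes s² + 21.57 s + 1454.
So ω_n = √1454 = 38.1 rad/s and ζ = 21.57/(2·38.1) = 0.283.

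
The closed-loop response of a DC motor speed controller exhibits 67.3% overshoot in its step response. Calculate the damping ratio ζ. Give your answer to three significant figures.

ζ ≈ 0.125

ζ = −ln(OS)/√(π² + (ln OS)²). With OS = 0.673, ln OS = −0.3960 and ζ = 0.3960/3.166 = 0.125.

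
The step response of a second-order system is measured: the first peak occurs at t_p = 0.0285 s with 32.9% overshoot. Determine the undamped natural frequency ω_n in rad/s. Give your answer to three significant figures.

From the overshoot, ζ = −ln(OS)/√(π²+ln²(OS)) = 0.334.
t_p = π/ω_d ⇒ ω_d = 110 rad/s; then ω_n = ω_d/√(1−ζ²) = 117 rad/s.

ω_n ≈ 117 rad/s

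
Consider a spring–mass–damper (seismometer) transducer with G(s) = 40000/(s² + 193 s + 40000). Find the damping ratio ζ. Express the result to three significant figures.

ω_n = √40000 = 200 rad/s; ζ = 193/(2·200) = 0.482.

ζ ≈ 0.482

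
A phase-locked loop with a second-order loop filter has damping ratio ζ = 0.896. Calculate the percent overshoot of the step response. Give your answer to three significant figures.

For an underdamped second-order system, %OS = 100·exp(−πζ/√(1−ζ²)).
πζ/√(1−ζ²) = π·0.896/√(1−0.803) = 6.339, so %OS = 100·e^(−6.339) = 0.177%.

%OS ≈ 0.177%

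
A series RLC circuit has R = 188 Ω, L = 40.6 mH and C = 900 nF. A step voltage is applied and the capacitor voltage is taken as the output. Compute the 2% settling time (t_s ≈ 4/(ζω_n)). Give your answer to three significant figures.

For a series RLC circuit (capacitor voltage as output), ω_n = 1/√(LC) = 1/√(40.6 mH · 900 nF) = 5230 rad/s.
ζ = (R/2)·√(C/L) = (188/2)·√(900 nF/40.6 mH) = 0.443.
t_s ≈ 4/(ζω_n) = 0.00173 s.

t_s ≈ 0.00173 s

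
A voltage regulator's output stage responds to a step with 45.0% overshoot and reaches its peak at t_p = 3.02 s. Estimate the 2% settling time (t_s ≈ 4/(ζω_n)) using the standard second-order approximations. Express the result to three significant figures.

ζ from %OS: ζ = |ln 0.450|/√(π²+ln²0.450) = 0.246.
t_p = π/ω_d ⇒ ω_d = 1.04 rad/s; then ω_n = ω_d/√(1−ζ²) = 1.07 rad/s.
t_s ≈ 4/(ζω_n) = 4/(0.246·1.07) = 15.1 s.

t_s ≈ 15.1 s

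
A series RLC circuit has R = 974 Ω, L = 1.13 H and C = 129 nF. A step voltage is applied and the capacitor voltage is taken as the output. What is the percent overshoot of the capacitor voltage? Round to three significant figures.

%OS ≈ 59.2%

For a series RLC circuit (capacitor voltage as output), ω_n = 1/√(LC) = 1/√(1.13 H · 129 nF) = 2620 rad/s.
ζ = (R/2)·√(C/L) = (974/2)·√(129 nF/1.13 H) = 0.165.
%OS = 100·exp(−πζ/√(1−ζ²)) = 59.2%.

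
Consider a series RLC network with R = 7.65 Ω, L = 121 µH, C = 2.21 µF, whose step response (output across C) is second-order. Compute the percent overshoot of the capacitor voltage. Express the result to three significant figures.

%OS ≈ 15.0%

For a series RLC circuit (capacitor voltage as output), ω_n = 1/√(LC) = 1/√(121 µH · 2.21 µF) = 61200 rad/s.
ζ = (R/2)·√(C/L) = (7.65/2)·√(2.21 µF/121 µH) = 0.517.
%OS = 100 e^{−πζ/√(1−ζ²)} with ζ = 0.517 gives 15.0%.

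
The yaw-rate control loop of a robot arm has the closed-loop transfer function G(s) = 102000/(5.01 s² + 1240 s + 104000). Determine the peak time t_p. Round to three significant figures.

Dividing through by 5.01: denominator becomes s² + 247.5 s + 20760.
So ω_n = √20760 = 144 rad/s and ζ = 247.5/(2·144) = 0.859.
ω_d = 144·√(1 − 0.859²) = 73.8 rad/s. t_p = π/ω_d = 0.0426 s.

t_p ≈ 0.0426 s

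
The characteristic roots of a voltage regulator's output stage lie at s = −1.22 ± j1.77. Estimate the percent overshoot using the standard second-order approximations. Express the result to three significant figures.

The poles are at −σ ± jω_d with σ = 1.22 and ω_d = 1.77, so ω_n = √(σ²+ω_d²) = 2.15 rad/s and ζ = σ/ω_n = 0.568.
%OS = 100·exp(−πζ/√(1−ζ²)) = 11.5%.

%OS ≈ 11.5%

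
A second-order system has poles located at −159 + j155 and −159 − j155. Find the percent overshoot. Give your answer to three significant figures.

%OS ≈ 3.98%

The poles are at −σ ± jω_d with σ = 159 and ω_d = 155, so ω_n = √(σ²+ω_d²) = 222 rad/s and ζ = σ/ω_n = 0.716.
%OS = 100·exp(−πζ/√(1−ζ²)) = 3.98%.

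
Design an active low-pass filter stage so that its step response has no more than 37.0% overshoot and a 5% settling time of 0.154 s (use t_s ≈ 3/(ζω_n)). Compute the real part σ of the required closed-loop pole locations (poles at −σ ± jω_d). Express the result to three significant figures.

σ ≈ 19.5

The settling-time spec alone fixes σ = ζω_n = 3/t_s = 3/0.154 = 19.5.
(Overshoot then fixes ζ = 0.302 and hence ω_d = σ·√(1−ζ²)/ζ = 61.6 rad/s.)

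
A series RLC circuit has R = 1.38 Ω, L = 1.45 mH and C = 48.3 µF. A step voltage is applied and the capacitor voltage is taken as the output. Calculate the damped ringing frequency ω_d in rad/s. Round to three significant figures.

ω_d ≈ 3750 rad/s

For a series RLC circuit (capacitor voltage as output), ω_n = 1/√(LC) = 1/√(1.45 mH · 48.3 µF) = 3780 rad/s.
ζ = (R/2)·√(C/L) = (1.38/2)·√(48.3 µF/1.45 mH) = 0.126.
ω_d = ω_n√(1−ζ²) = 3750 rad/s.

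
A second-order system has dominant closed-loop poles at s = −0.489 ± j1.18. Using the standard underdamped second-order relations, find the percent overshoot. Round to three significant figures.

With σ = 0.489, ω_d = 1.18: ω_n = √(σ²+ω_d²) = 1.28 rad/s, ζ = σ/ω_n = 0.383.
%OS = 100 e^{−πζ/√(1−ζ²)} with ζ = 0.383 gives 27.2%.

%OS ≈ 27.2%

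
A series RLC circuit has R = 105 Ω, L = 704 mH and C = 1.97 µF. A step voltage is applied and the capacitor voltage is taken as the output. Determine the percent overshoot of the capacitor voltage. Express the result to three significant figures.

%OS ≈ 75.8%

For a series RLC circuit (capacitor voltage as output), ω_n = 1/√(LC) = 1/√(704 mH · 1.97 µF) = 849 rad/s.
ζ = (R/2)·√(C/L) = (105/2)·√(1.97 µF/704 mH) = 0.0878.
Overshoot: exp(−π·0.0878/√(1−0.0878²)) = 0.758, i.e. 75.8%.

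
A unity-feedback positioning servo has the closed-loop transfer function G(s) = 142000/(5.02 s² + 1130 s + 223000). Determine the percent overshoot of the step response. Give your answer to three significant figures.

%OS ≈ 13.7%

Dividing through by 5.02: denominator becomes s² + 225.1 s + 44420.
So ω_n = √44420 = 211 rad/s and ζ = 225.1/(2·211) = 0.534.
%OS = 100 e^{−πζ/√(1−ζ²)} with ζ = 0.534 gives 13.7%.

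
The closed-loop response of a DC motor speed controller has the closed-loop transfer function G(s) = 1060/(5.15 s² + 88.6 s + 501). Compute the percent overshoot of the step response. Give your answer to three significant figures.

Dividing through by 5.15: denominator becomes s² + 17.20 s + 97.28.
So ω_n = √97.28 = 9.86 rad/s and ζ = 17.20/(2·9.86) = 0.872.
%OS = 100·exp(−πζ/√(1−ζ²)) = 0.370%.

%OS ≈ 0.370%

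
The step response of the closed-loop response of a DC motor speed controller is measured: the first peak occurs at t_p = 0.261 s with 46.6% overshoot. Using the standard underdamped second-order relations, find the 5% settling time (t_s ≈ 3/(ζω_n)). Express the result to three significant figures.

t_s ≈ 1.03 s

ζ from %OS: ζ = |ln 0.466|/√(π²+ln²0.466) = 0.236.
From t_p = π/ω_d, ω_d = π/0.261 = 12.0 rad/s, so ω_n = ω_d/√(1−ζ²) = 12.4 rad/s.
t_s ≈ 3/(ζω_n) = 3/(0.236·12.4) = 1.03 s.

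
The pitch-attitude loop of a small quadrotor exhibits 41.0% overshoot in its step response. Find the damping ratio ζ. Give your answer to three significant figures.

ζ ≈ 0.273

Inverting the overshoot relation: ζ = |ln 0.410|/√(π² + ln²0.410) = 0.273.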